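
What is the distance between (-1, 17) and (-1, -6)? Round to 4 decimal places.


d = sqrt((-1--1)^2 + (-6-17)^2) = 23

23


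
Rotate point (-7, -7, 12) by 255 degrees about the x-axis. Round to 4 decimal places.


x' = -7
y' = -7*cos(255) - 12*sin(255) = 13.4028
z' = -7*sin(255) + 12*cos(255) = 3.6557

(-7, 13.4028, 3.6557)


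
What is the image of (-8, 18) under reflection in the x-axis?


Reflection across x-axis: (x, y) -> (x, -y)
(-8, 18) -> (-8, -18)

(-8, -18)


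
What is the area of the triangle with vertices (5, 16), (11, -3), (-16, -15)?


Area = |x1(y2-y3) + x2(y3-y1) + x3(y1-y2)| / 2
= |5*(-3--15) + 11*(-15-16) + -16*(16--3)| / 2
= 292.5

292.5


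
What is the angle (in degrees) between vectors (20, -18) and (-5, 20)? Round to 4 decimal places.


dot = 20*-5 + -18*20 = -460
|u| = 26.9072, |v| = 20.6155
cos(angle) = -0.8293
angle = 146.0235 degrees

146.0235 degrees


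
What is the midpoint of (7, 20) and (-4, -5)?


Midpoint = ((7+-4)/2, (20+-5)/2) = (1.5, 7.5)

(1.5, 7.5)


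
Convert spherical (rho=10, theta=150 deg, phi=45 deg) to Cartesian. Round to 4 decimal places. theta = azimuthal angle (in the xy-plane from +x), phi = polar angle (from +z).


x = 10 * sin(45) * cos(150) = -6.1237
y = 10 * sin(45) * sin(150) = 3.5355
z = 10 * cos(45) = 7.0711

(-6.1237, 3.5355, 7.0711)


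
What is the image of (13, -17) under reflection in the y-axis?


Reflection across y-axis: (x, y) -> (-x, y)
(13, -17) -> (-13, -17)

(-13, -17)


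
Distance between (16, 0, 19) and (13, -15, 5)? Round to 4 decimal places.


d = sqrt((13-16)^2 + (-15-0)^2 + (5-19)^2) = 20.7364

20.7364


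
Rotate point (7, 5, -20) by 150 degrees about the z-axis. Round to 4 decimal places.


x' = 7*cos(150) - 5*sin(150) = -8.5622
y' = 7*sin(150) + 5*cos(150) = -0.8301
z' = -20

(-8.5622, -0.8301, -20)


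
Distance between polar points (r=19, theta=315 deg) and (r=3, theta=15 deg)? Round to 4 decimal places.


d = sqrt(r1^2 + r2^2 - 2*r1*r2*cos(t2-t1))
d = sqrt(19^2 + 3^2 - 2*19*3*cos(15-315)) = 17.6918

17.6918


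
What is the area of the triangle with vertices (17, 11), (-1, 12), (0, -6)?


Area = |x1(y2-y3) + x2(y3-y1) + x3(y1-y2)| / 2
= |17*(12--6) + -1*(-6-11) + 0*(11-12)| / 2
= 161.5

161.5


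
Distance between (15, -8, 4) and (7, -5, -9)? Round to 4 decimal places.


d = sqrt((7-15)^2 + (-5--8)^2 + (-9-4)^2) = 15.5563

15.5563


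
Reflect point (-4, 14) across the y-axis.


Reflection across y-axis: (x, y) -> (-x, y)
(-4, 14) -> (4, 14)

(4, 14)


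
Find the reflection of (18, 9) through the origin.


Reflection through origin: (x, y) -> (-x, -y)
(18, 9) -> (-18, -9)

(-18, -9)


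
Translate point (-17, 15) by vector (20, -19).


Translation: (x+dx, y+dy) = (-17+20, 15+-19) = (3, -4)

(3, -4)


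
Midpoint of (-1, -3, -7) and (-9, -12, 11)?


Midpoint = ((-1+-9)/2, (-3+-12)/2, (-7+11)/2) = (-5, -7.5, 2)

(-5, -7.5, 2)


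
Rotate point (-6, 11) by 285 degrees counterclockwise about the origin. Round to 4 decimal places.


x' = -6*cos(285) - 11*sin(285) = 9.0723
y' = -6*sin(285) + 11*cos(285) = 8.6426

(9.0723, 8.6426)


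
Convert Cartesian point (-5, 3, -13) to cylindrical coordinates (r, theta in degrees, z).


r = sqrt((-5)^2 + 3^2) = 5.831
theta = atan2(3, -5) = 149.0362 deg
z = -13

r = 5.831, theta = 149.0362 deg, z = -13


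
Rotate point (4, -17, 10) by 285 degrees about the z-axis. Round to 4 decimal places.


x' = 4*cos(285) - -17*sin(285) = -15.3855
y' = 4*sin(285) + -17*cos(285) = -8.2636
z' = 10

(-15.3855, -8.2636, 10)


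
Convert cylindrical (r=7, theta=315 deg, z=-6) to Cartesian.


x = 7 * cos(315) = 4.9497
y = 7 * sin(315) = -4.9497
z = -6

(4.9497, -4.9497, -6)


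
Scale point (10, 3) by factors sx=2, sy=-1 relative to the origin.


Scaling: (x*sx, y*sy) = (10*2, 3*-1) = (20, -3)

(20, -3)


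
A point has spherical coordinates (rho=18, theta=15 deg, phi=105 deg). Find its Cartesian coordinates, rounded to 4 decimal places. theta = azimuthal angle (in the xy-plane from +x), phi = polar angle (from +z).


x = 18 * sin(105) * cos(15) = 16.7942
y = 18 * sin(105) * sin(15) = 4.5
z = 18 * cos(105) = -4.6587

(16.7942, 4.5, -4.6587)


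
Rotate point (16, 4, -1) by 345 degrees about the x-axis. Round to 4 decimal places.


x' = 16
y' = 4*cos(345) - -1*sin(345) = 3.6049
z' = 4*sin(345) + -1*cos(345) = -2.0012

(16, 3.6049, -2.0012)


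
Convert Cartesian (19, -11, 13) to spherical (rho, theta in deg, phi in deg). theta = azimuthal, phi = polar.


rho = sqrt(19^2 + (-11)^2 + 13^2) = 25.5147
theta = atan2(-11, 19) = 329.9314 deg
phi = acos(13/25.5147) = 59.3688 deg

rho = 25.5147, theta = 329.9314 deg, phi = 59.3688 deg


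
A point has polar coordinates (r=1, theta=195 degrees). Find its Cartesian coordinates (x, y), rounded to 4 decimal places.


x = 1 * cos(195) = -0.9659
y = 1 * sin(195) = -0.2588

(-0.9659, -0.2588)


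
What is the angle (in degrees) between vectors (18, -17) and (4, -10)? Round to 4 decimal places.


dot = 18*4 + -17*-10 = 242
|u| = 24.7588, |v| = 10.7703
cos(angle) = 0.9075
angle = 24.8352 degrees

24.8352 degrees


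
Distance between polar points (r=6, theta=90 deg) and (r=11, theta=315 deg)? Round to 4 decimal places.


d = sqrt(r1^2 + r2^2 - 2*r1*r2*cos(t2-t1))
d = sqrt(6^2 + 11^2 - 2*6*11*cos(315-90)) = 15.8221

15.8221


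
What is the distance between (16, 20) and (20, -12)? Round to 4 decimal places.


d = sqrt((20-16)^2 + (-12-20)^2) = 32.249

32.249


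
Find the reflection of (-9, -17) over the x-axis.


Reflection across x-axis: (x, y) -> (x, -y)
(-9, -17) -> (-9, 17)

(-9, 17)


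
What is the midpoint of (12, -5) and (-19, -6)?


Midpoint = ((12+-19)/2, (-5+-6)/2) = (-3.5, -5.5)

(-3.5, -5.5)


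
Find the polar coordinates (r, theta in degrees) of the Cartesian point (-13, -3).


r = sqrt((-13)^2 + (-3)^2) = 13.3417
theta = atan2(-3, -13) = 192.9946 degrees

r = 13.3417, theta = 192.9946 degrees


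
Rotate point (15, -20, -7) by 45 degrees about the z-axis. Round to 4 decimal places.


x' = 15*cos(45) - -20*sin(45) = 24.7487
y' = 15*sin(45) + -20*cos(45) = -3.5355
z' = -7

(24.7487, -3.5355, -7)


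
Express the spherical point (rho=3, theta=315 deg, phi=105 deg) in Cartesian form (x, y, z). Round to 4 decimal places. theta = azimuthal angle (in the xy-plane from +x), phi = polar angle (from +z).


x = 3 * sin(105) * cos(315) = 2.049
y = 3 * sin(105) * sin(315) = -2.049
z = 3 * cos(105) = -0.7765

(2.049, -2.049, -0.7765)


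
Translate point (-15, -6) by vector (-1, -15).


Translation: (x+dx, y+dy) = (-15+-1, -6+-15) = (-16, -21)

(-16, -21)


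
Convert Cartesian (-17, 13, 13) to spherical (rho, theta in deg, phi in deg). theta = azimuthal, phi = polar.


rho = sqrt((-17)^2 + 13^2 + 13^2) = 25.04
theta = atan2(13, -17) = 142.5946 deg
phi = acos(13/25.04) = 58.7234 deg

rho = 25.04, theta = 142.5946 deg, phi = 58.7234 deg


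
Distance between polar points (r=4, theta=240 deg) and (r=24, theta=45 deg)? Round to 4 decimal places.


d = sqrt(r1^2 + r2^2 - 2*r1*r2*cos(t2-t1))
d = sqrt(4^2 + 24^2 - 2*4*24*cos(45-240)) = 27.8829

27.8829


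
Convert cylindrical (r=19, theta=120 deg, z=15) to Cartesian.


x = 19 * cos(120) = -9.5
y = 19 * sin(120) = 16.4545
z = 15

(-9.5, 16.4545, 15)


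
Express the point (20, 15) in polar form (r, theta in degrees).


r = sqrt(20^2 + 15^2) = 25
theta = atan2(15, 20) = 36.8699 degrees

r = 25, theta = 36.8699 degrees


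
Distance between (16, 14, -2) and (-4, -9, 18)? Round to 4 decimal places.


d = sqrt((-4-16)^2 + (-9-14)^2 + (18--2)^2) = 36.4555

36.4555


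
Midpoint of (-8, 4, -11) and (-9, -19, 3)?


Midpoint = ((-8+-9)/2, (4+-19)/2, (-11+3)/2) = (-8.5, -7.5, -4)

(-8.5, -7.5, -4)


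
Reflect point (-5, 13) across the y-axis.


Reflection across y-axis: (x, y) -> (-x, y)
(-5, 13) -> (5, 13)

(5, 13)


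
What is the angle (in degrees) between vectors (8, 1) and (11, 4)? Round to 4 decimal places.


dot = 8*11 + 1*4 = 92
|u| = 8.0623, |v| = 11.7047
cos(angle) = 0.9749
angle = 12.8581 degrees

12.8581 degrees


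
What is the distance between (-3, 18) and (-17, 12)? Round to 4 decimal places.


d = sqrt((-17--3)^2 + (12-18)^2) = 15.2315

15.2315


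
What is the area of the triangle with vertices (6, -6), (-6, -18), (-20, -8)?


Area = |x1(y2-y3) + x2(y3-y1) + x3(y1-y2)| / 2
= |6*(-18--8) + -6*(-8--6) + -20*(-6--18)| / 2
= 144

144


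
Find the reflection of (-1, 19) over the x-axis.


Reflection across x-axis: (x, y) -> (x, -y)
(-1, 19) -> (-1, -19)

(-1, -19)


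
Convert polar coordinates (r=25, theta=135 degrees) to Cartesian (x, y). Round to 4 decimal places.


x = 25 * cos(135) = -17.6777
y = 25 * sin(135) = 17.6777

(-17.6777, 17.6777)


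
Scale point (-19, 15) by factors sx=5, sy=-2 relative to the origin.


Scaling: (x*sx, y*sy) = (-19*5, 15*-2) = (-95, -30)

(-95, -30)


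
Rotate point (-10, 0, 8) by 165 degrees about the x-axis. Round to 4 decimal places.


x' = -10
y' = 0*cos(165) - 8*sin(165) = -2.0706
z' = 0*sin(165) + 8*cos(165) = -7.7274

(-10, -2.0706, -7.7274)


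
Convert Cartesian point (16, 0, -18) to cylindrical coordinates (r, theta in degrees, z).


r = sqrt(16^2 + 0^2) = 16
theta = atan2(0, 16) = 0 deg
z = -18

r = 16, theta = 0 deg, z = -18


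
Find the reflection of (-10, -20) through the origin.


Reflection through origin: (x, y) -> (-x, -y)
(-10, -20) -> (10, 20)

(10, 20)


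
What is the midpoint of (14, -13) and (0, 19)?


Midpoint = ((14+0)/2, (-13+19)/2) = (7, 3)

(7, 3)


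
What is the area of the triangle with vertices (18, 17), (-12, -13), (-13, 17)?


Area = |x1(y2-y3) + x2(y3-y1) + x3(y1-y2)| / 2
= |18*(-13-17) + -12*(17-17) + -13*(17--13)| / 2
= 465

465


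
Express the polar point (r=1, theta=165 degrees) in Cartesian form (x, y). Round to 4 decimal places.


x = 1 * cos(165) = -0.9659
y = 1 * sin(165) = 0.2588

(-0.9659, 0.2588)


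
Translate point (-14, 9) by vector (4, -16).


Translation: (x+dx, y+dy) = (-14+4, 9+-16) = (-10, -7)

(-10, -7)


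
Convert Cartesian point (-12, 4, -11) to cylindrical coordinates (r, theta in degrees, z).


r = sqrt((-12)^2 + 4^2) = 12.6491
theta = atan2(4, -12) = 161.5651 deg
z = -11

r = 12.6491, theta = 161.5651 deg, z = -11


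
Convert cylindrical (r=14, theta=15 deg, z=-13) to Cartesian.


x = 14 * cos(15) = 13.523
y = 14 * sin(15) = 3.6235
z = -13

(13.523, 3.6235, -13)


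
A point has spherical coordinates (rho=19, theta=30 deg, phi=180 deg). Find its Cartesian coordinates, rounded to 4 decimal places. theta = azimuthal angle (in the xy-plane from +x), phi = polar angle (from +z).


x = 19 * sin(180) * cos(30) = 0
y = 19 * sin(180) * sin(30) = 0
z = 19 * cos(180) = -19

(0, 0, -19)


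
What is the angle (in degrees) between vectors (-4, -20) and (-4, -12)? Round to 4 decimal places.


dot = -4*-4 + -20*-12 = 256
|u| = 20.3961, |v| = 12.6491
cos(angle) = 0.9923
angle = 7.125 degrees

7.125 degrees


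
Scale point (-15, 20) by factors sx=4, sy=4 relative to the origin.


Scaling: (x*sx, y*sy) = (-15*4, 20*4) = (-60, 80)

(-60, 80)


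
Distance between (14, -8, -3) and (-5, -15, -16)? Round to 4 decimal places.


d = sqrt((-5-14)^2 + (-15--8)^2 + (-16--3)^2) = 24.0624

24.0624


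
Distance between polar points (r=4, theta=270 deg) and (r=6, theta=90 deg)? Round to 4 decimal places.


d = sqrt(r1^2 + r2^2 - 2*r1*r2*cos(t2-t1))
d = sqrt(4^2 + 6^2 - 2*4*6*cos(90-270)) = 10

10


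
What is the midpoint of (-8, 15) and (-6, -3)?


Midpoint = ((-8+-6)/2, (15+-3)/2) = (-7, 6)

(-7, 6)


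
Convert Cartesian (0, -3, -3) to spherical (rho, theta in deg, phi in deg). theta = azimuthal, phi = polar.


rho = sqrt(0^2 + (-3)^2 + (-3)^2) = 4.2426
theta = atan2(-3, 0) = 270 deg
phi = acos(-3/4.2426) = 135 deg

rho = 4.2426, theta = 270 deg, phi = 135 deg


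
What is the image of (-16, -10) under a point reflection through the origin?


Reflection through origin: (x, y) -> (-x, -y)
(-16, -10) -> (16, 10)

(16, 10)


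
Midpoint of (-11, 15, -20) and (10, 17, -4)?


Midpoint = ((-11+10)/2, (15+17)/2, (-20+-4)/2) = (-0.5, 16, -12)

(-0.5, 16, -12)


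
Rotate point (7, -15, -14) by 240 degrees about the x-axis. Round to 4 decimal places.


x' = 7
y' = -15*cos(240) - -14*sin(240) = -4.6244
z' = -15*sin(240) + -14*cos(240) = 19.9904

(7, -4.6244, 19.9904)


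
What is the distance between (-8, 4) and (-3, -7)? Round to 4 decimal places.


d = sqrt((-3--8)^2 + (-7-4)^2) = 12.083

12.083


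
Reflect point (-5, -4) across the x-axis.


Reflection across x-axis: (x, y) -> (x, -y)
(-5, -4) -> (-5, 4)

(-5, 4)


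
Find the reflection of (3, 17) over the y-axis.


Reflection across y-axis: (x, y) -> (-x, y)
(3, 17) -> (-3, 17)

(-3, 17)


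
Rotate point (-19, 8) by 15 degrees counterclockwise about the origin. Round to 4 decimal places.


x' = -19*cos(15) - 8*sin(15) = -20.4231
y' = -19*sin(15) + 8*cos(15) = 2.8098

(-20.4231, 2.8098)


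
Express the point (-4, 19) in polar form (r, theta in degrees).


r = sqrt((-4)^2 + 19^2) = 19.4165
theta = atan2(19, -4) = 101.8887 degrees

r = 19.4165, theta = 101.8887 degrees


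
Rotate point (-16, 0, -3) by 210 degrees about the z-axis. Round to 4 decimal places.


x' = -16*cos(210) - 0*sin(210) = 13.8564
y' = -16*sin(210) + 0*cos(210) = 8
z' = -3

(13.8564, 8, -3)


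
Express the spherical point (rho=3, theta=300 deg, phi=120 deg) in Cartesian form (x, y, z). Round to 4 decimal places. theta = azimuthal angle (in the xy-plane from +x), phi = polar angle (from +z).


x = 3 * sin(120) * cos(300) = 1.299
y = 3 * sin(120) * sin(300) = -2.25
z = 3 * cos(120) = -1.5

(1.299, -2.25, -1.5)


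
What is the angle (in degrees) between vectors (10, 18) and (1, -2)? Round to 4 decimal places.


dot = 10*1 + 18*-2 = -26
|u| = 20.5913, |v| = 2.2361
cos(angle) = -0.5647
angle = 124.3803 degrees

124.3803 degrees


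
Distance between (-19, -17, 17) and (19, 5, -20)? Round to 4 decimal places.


d = sqrt((19--19)^2 + (5--17)^2 + (-20-17)^2) = 57.4195

57.4195


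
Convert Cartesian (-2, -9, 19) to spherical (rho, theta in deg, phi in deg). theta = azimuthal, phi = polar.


rho = sqrt((-2)^2 + (-9)^2 + 19^2) = 21.1187
theta = atan2(-9, -2) = 257.4712 deg
phi = acos(19/21.1187) = 25.8845 deg

rho = 21.1187, theta = 257.4712 deg, phi = 25.8845 deg


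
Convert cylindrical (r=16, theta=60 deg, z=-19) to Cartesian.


x = 16 * cos(60) = 8
y = 16 * sin(60) = 13.8564
z = -19

(8, 13.8564, -19)


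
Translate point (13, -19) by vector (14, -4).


Translation: (x+dx, y+dy) = (13+14, -19+-4) = (27, -23)

(27, -23)


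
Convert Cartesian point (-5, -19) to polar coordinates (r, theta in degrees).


r = sqrt((-5)^2 + (-19)^2) = 19.6469
theta = atan2(-19, -5) = 255.2564 degrees

r = 19.6469, theta = 255.2564 degrees


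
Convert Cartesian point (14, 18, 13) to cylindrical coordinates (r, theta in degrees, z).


r = sqrt(14^2 + 18^2) = 22.8035
theta = atan2(18, 14) = 52.125 deg
z = 13

r = 22.8035, theta = 52.125 deg, z = 13


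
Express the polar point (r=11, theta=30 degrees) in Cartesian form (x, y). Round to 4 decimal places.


x = 11 * cos(30) = 9.5263
y = 11 * sin(30) = 5.5

(9.5263, 5.5)


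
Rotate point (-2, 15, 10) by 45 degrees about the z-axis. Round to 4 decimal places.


x' = -2*cos(45) - 15*sin(45) = -12.0208
y' = -2*sin(45) + 15*cos(45) = 9.1924
z' = 10

(-12.0208, 9.1924, 10)


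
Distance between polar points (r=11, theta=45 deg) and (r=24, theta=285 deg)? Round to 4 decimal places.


d = sqrt(r1^2 + r2^2 - 2*r1*r2*cos(t2-t1))
d = sqrt(11^2 + 24^2 - 2*11*24*cos(285-45)) = 31

31


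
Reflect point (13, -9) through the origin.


Reflection through origin: (x, y) -> (-x, -y)
(13, -9) -> (-13, 9)

(-13, 9)


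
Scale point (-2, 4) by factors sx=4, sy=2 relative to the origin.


Scaling: (x*sx, y*sy) = (-2*4, 4*2) = (-8, 8)

(-8, 8)


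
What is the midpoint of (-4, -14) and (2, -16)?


Midpoint = ((-4+2)/2, (-14+-16)/2) = (-1, -15)

(-1, -15)


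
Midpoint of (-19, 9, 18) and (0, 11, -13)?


Midpoint = ((-19+0)/2, (9+11)/2, (18+-13)/2) = (-9.5, 10, 2.5)

(-9.5, 10, 2.5)


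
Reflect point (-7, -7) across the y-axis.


Reflection across y-axis: (x, y) -> (-x, y)
(-7, -7) -> (7, -7)

(7, -7)


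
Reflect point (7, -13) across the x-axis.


Reflection across x-axis: (x, y) -> (x, -y)
(7, -13) -> (7, 13)

(7, 13)


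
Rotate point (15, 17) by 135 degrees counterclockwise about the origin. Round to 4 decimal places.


x' = 15*cos(135) - 17*sin(135) = -22.6274
y' = 15*sin(135) + 17*cos(135) = -1.4142

(-22.6274, -1.4142)


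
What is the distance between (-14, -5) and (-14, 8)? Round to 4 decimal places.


d = sqrt((-14--14)^2 + (8--5)^2) = 13

13


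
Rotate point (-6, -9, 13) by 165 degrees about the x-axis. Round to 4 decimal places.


x' = -6
y' = -9*cos(165) - 13*sin(165) = 5.3287
z' = -9*sin(165) + 13*cos(165) = -14.8864

(-6, 5.3287, -14.8864)


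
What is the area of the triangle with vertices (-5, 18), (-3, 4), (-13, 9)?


Area = |x1(y2-y3) + x2(y3-y1) + x3(y1-y2)| / 2
= |-5*(4-9) + -3*(9-18) + -13*(18-4)| / 2
= 65

65


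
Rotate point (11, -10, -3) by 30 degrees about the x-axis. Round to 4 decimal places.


x' = 11
y' = -10*cos(30) - -3*sin(30) = -7.1603
z' = -10*sin(30) + -3*cos(30) = -7.5981

(11, -7.1603, -7.5981)


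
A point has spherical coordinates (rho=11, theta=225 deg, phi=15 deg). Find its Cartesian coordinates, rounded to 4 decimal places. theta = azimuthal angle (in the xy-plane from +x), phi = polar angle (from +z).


x = 11 * sin(15) * cos(225) = -2.0131
y = 11 * sin(15) * sin(225) = -2.0131
z = 11 * cos(15) = 10.6252

(-2.0131, -2.0131, 10.6252)


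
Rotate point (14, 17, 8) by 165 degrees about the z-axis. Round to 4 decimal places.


x' = 14*cos(165) - 17*sin(165) = -17.9229
y' = 14*sin(165) + 17*cos(165) = -12.7973
z' = 8

(-17.9229, -12.7973, 8)


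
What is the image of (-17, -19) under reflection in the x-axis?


Reflection across x-axis: (x, y) -> (x, -y)
(-17, -19) -> (-17, 19)

(-17, 19)


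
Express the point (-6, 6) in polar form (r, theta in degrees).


r = sqrt((-6)^2 + 6^2) = 8.4853
theta = atan2(6, -6) = 135 degrees

r = 8.4853, theta = 135 degrees


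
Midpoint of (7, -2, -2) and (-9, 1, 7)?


Midpoint = ((7+-9)/2, (-2+1)/2, (-2+7)/2) = (-1, -0.5, 2.5)

(-1, -0.5, 2.5)


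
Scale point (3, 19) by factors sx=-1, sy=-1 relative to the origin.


Scaling: (x*sx, y*sy) = (3*-1, 19*-1) = (-3, -19)

(-3, -19)


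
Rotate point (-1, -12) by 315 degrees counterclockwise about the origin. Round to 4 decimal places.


x' = -1*cos(315) - -12*sin(315) = -9.1924
y' = -1*sin(315) + -12*cos(315) = -7.7782

(-9.1924, -7.7782)


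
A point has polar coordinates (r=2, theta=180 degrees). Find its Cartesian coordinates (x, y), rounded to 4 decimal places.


x = 2 * cos(180) = -2
y = 2 * sin(180) = 0

(-2, 0)


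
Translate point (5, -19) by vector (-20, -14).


Translation: (x+dx, y+dy) = (5+-20, -19+-14) = (-15, -33)

(-15, -33)


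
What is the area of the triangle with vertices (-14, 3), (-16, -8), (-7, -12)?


Area = |x1(y2-y3) + x2(y3-y1) + x3(y1-y2)| / 2
= |-14*(-8--12) + -16*(-12-3) + -7*(3--8)| / 2
= 53.5

53.5


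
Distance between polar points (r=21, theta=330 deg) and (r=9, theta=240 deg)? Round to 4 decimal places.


d = sqrt(r1^2 + r2^2 - 2*r1*r2*cos(t2-t1))
d = sqrt(21^2 + 9^2 - 2*21*9*cos(240-330)) = 22.8473

22.8473


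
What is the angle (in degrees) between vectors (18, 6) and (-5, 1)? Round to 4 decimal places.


dot = 18*-5 + 6*1 = -84
|u| = 18.9737, |v| = 5.099
cos(angle) = -0.8682
angle = 150.2551 degrees

150.2551 degrees


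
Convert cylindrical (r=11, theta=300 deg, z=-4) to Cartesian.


x = 11 * cos(300) = 5.5
y = 11 * sin(300) = -9.5263
z = -4

(5.5, -9.5263, -4)


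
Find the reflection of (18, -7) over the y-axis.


Reflection across y-axis: (x, y) -> (-x, y)
(18, -7) -> (-18, -7)

(-18, -7)


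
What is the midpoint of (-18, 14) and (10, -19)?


Midpoint = ((-18+10)/2, (14+-19)/2) = (-4, -2.5)

(-4, -2.5)


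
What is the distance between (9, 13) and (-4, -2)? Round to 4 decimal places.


d = sqrt((-4-9)^2 + (-2-13)^2) = 19.8494

19.8494


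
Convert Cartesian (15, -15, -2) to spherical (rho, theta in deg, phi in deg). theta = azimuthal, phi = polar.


rho = sqrt(15^2 + (-15)^2 + (-2)^2) = 21.3073
theta = atan2(-15, 15) = 315 deg
phi = acos(-2/21.3073) = 95.386 deg

rho = 21.3073, theta = 315 deg, phi = 95.386 deg


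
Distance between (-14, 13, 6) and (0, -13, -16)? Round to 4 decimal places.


d = sqrt((0--14)^2 + (-13-13)^2 + (-16-6)^2) = 36.8239

36.8239


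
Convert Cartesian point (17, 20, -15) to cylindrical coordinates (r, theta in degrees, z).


r = sqrt(17^2 + 20^2) = 26.2488
theta = atan2(20, 17) = 49.6355 deg
z = -15

r = 26.2488, theta = 49.6355 deg, z = -15


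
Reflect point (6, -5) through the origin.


Reflection through origin: (x, y) -> (-x, -y)
(6, -5) -> (-6, 5)

(-6, 5)


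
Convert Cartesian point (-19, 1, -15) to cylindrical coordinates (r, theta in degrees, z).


r = sqrt((-19)^2 + 1^2) = 19.0263
theta = atan2(1, -19) = 176.9872 deg
z = -15

r = 19.0263, theta = 176.9872 deg, z = -15


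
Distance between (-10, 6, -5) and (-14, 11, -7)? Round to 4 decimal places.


d = sqrt((-14--10)^2 + (11-6)^2 + (-7--5)^2) = 6.7082

6.7082


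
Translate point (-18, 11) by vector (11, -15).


Translation: (x+dx, y+dy) = (-18+11, 11+-15) = (-7, -4)

(-7, -4)


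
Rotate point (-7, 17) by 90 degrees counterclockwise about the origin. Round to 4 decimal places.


x' = -7*cos(90) - 17*sin(90) = -17
y' = -7*sin(90) + 17*cos(90) = -7

(-17, -7)


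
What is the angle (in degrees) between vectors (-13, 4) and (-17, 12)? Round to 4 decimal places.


dot = -13*-17 + 4*12 = 269
|u| = 13.6015, |v| = 20.8087
cos(angle) = 0.9504
angle = 18.1149 degrees

18.1149 degrees


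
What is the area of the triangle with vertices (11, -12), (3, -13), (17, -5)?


Area = |x1(y2-y3) + x2(y3-y1) + x3(y1-y2)| / 2
= |11*(-13--5) + 3*(-5--12) + 17*(-12--13)| / 2
= 25

25


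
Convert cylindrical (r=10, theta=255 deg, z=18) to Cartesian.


x = 10 * cos(255) = -2.5882
y = 10 * sin(255) = -9.6593
z = 18

(-2.5882, -9.6593, 18)


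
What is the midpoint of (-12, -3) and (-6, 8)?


Midpoint = ((-12+-6)/2, (-3+8)/2) = (-9, 2.5)

(-9, 2.5)


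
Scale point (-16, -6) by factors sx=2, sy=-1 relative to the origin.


Scaling: (x*sx, y*sy) = (-16*2, -6*-1) = (-32, 6)

(-32, 6)


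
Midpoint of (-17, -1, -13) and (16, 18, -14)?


Midpoint = ((-17+16)/2, (-1+18)/2, (-13+-14)/2) = (-0.5, 8.5, -13.5)

(-0.5, 8.5, -13.5)


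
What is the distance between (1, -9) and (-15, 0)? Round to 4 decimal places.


d = sqrt((-15-1)^2 + (0--9)^2) = 18.3576

18.3576


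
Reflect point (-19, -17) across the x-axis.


Reflection across x-axis: (x, y) -> (x, -y)
(-19, -17) -> (-19, 17)

(-19, 17)


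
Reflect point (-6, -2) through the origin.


Reflection through origin: (x, y) -> (-x, -y)
(-6, -2) -> (6, 2)

(6, 2)


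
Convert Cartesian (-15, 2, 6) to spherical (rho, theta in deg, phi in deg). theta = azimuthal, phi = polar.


rho = sqrt((-15)^2 + 2^2 + 6^2) = 16.2788
theta = atan2(2, -15) = 172.4054 deg
phi = acos(6/16.2788) = 68.3721 deg

rho = 16.2788, theta = 172.4054 deg, phi = 68.3721 deg


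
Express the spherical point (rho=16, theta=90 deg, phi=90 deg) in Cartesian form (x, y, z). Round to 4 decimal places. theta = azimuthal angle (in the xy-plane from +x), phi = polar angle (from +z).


x = 16 * sin(90) * cos(90) = 0
y = 16 * sin(90) * sin(90) = 16
z = 16 * cos(90) = 0

(0, 16, 0)


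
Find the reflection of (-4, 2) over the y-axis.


Reflection across y-axis: (x, y) -> (-x, y)
(-4, 2) -> (4, 2)

(4, 2)


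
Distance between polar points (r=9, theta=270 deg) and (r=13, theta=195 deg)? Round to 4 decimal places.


d = sqrt(r1^2 + r2^2 - 2*r1*r2*cos(t2-t1))
d = sqrt(9^2 + 13^2 - 2*9*13*cos(195-270)) = 13.7636

13.7636


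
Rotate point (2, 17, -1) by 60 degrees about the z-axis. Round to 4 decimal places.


x' = 2*cos(60) - 17*sin(60) = -13.7224
y' = 2*sin(60) + 17*cos(60) = 10.2321
z' = -1

(-13.7224, 10.2321, -1)


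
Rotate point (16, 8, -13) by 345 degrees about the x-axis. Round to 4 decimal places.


x' = 16
y' = 8*cos(345) - -13*sin(345) = 4.3628
z' = 8*sin(345) + -13*cos(345) = -14.6276

(16, 4.3628, -14.6276)


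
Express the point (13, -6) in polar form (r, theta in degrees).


r = sqrt(13^2 + (-6)^2) = 14.3178
theta = atan2(-6, 13) = 335.2249 degrees

r = 14.3178, theta = 335.2249 degrees


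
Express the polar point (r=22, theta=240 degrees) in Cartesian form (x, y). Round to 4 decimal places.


x = 22 * cos(240) = -11
y = 22 * sin(240) = -19.0526

(-11, -19.0526)


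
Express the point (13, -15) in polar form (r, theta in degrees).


r = sqrt(13^2 + (-15)^2) = 19.8494
theta = atan2(-15, 13) = 310.9144 degrees

r = 19.8494, theta = 310.9144 degrees


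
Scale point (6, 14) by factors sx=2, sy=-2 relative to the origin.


Scaling: (x*sx, y*sy) = (6*2, 14*-2) = (12, -28)

(12, -28)


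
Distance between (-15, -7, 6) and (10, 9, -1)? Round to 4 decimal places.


d = sqrt((10--15)^2 + (9--7)^2 + (-1-6)^2) = 30.4959

30.4959


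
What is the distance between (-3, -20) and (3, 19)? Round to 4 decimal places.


d = sqrt((3--3)^2 + (19--20)^2) = 39.4588

39.4588


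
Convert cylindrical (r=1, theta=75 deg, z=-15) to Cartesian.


x = 1 * cos(75) = 0.2588
y = 1 * sin(75) = 0.9659
z = -15

(0.2588, 0.9659, -15)


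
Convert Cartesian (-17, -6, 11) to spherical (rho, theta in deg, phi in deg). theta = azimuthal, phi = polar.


rho = sqrt((-17)^2 + (-6)^2 + 11^2) = 21.1187
theta = atan2(-6, -17) = 199.44 deg
phi = acos(11/21.1187) = 58.6097 deg

rho = 21.1187, theta = 199.44 deg, phi = 58.6097 deg


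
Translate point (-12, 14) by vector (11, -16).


Translation: (x+dx, y+dy) = (-12+11, 14+-16) = (-1, -2)

(-1, -2)


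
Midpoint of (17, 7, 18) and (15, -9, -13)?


Midpoint = ((17+15)/2, (7+-9)/2, (18+-13)/2) = (16, -1, 2.5)

(16, -1, 2.5)


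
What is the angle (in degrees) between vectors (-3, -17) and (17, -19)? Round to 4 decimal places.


dot = -3*17 + -17*-19 = 272
|u| = 17.2627, |v| = 25.4951
cos(angle) = 0.618
angle = 51.8281 degrees

51.8281 degrees


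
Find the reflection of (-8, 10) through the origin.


Reflection through origin: (x, y) -> (-x, -y)
(-8, 10) -> (8, -10)

(8, -10)


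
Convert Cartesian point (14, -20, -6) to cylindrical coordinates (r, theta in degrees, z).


r = sqrt(14^2 + (-20)^2) = 24.4131
theta = atan2(-20, 14) = 304.992 deg
z = -6

r = 24.4131, theta = 304.992 deg, z = -6


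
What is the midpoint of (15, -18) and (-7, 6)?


Midpoint = ((15+-7)/2, (-18+6)/2) = (4, -6)

(4, -6)


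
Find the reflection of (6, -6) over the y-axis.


Reflection across y-axis: (x, y) -> (-x, y)
(6, -6) -> (-6, -6)

(-6, -6)


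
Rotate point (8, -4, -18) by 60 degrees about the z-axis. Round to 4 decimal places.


x' = 8*cos(60) - -4*sin(60) = 7.4641
y' = 8*sin(60) + -4*cos(60) = 4.9282
z' = -18

(7.4641, 4.9282, -18)


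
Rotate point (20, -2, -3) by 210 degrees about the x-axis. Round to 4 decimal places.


x' = 20
y' = -2*cos(210) - -3*sin(210) = 0.2321
z' = -2*sin(210) + -3*cos(210) = 3.5981

(20, 0.2321, 3.5981)


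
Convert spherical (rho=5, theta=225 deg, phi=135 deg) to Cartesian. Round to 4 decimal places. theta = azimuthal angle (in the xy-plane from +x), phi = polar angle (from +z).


x = 5 * sin(135) * cos(225) = -2.5
y = 5 * sin(135) * sin(225) = -2.5
z = 5 * cos(135) = -3.5355

(-2.5, -2.5, -3.5355)


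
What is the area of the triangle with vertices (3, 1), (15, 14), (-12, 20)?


Area = |x1(y2-y3) + x2(y3-y1) + x3(y1-y2)| / 2
= |3*(14-20) + 15*(20-1) + -12*(1-14)| / 2
= 211.5

211.5


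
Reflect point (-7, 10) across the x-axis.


Reflection across x-axis: (x, y) -> (x, -y)
(-7, 10) -> (-7, -10)

(-7, -10)


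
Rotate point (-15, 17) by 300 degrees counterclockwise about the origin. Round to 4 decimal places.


x' = -15*cos(300) - 17*sin(300) = 7.2224
y' = -15*sin(300) + 17*cos(300) = 21.4904

(7.2224, 21.4904)


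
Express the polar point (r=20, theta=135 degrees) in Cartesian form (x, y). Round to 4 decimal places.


x = 20 * cos(135) = -14.1421
y = 20 * sin(135) = 14.1421

(-14.1421, 14.1421)


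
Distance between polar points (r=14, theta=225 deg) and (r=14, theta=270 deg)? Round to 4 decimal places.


d = sqrt(r1^2 + r2^2 - 2*r1*r2*cos(t2-t1))
d = sqrt(14^2 + 14^2 - 2*14*14*cos(270-225)) = 10.7151

10.7151


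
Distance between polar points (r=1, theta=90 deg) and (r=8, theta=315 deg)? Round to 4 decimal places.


d = sqrt(r1^2 + r2^2 - 2*r1*r2*cos(t2-t1))
d = sqrt(1^2 + 8^2 - 2*1*8*cos(315-90)) = 8.7358

8.7358


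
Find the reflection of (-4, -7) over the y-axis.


Reflection across y-axis: (x, y) -> (-x, y)
(-4, -7) -> (4, -7)

(4, -7)


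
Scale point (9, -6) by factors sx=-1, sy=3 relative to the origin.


Scaling: (x*sx, y*sy) = (9*-1, -6*3) = (-9, -18)

(-9, -18)


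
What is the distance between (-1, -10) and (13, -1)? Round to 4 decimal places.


d = sqrt((13--1)^2 + (-1--10)^2) = 16.6433

16.6433


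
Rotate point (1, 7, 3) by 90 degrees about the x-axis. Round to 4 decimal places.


x' = 1
y' = 7*cos(90) - 3*sin(90) = -3
z' = 7*sin(90) + 3*cos(90) = 7

(1, -3, 7)


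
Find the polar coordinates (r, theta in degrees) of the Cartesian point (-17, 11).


r = sqrt((-17)^2 + 11^2) = 20.2485
theta = atan2(11, -17) = 147.0948 degrees

r = 20.2485, theta = 147.0948 degrees


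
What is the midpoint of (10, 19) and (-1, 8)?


Midpoint = ((10+-1)/2, (19+8)/2) = (4.5, 13.5)

(4.5, 13.5)


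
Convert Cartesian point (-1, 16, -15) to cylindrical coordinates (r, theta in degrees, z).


r = sqrt((-1)^2 + 16^2) = 16.0312
theta = atan2(16, -1) = 93.5763 deg
z = -15

r = 16.0312, theta = 93.5763 deg, z = -15


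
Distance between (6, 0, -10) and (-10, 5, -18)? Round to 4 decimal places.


d = sqrt((-10-6)^2 + (5-0)^2 + (-18--10)^2) = 18.5742

18.5742


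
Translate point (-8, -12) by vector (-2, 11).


Translation: (x+dx, y+dy) = (-8+-2, -12+11) = (-10, -1)

(-10, -1)


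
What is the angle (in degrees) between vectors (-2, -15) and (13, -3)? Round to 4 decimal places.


dot = -2*13 + -15*-3 = 19
|u| = 15.1327, |v| = 13.3417
cos(angle) = 0.0941
angle = 84.6 degrees

84.6 degrees


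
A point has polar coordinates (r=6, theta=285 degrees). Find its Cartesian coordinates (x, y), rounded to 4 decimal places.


x = 6 * cos(285) = 1.5529
y = 6 * sin(285) = -5.7956

(1.5529, -5.7956)


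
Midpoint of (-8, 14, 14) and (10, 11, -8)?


Midpoint = ((-8+10)/2, (14+11)/2, (14+-8)/2) = (1, 12.5, 3)

(1, 12.5, 3)


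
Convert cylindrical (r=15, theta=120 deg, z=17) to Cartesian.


x = 15 * cos(120) = -7.5
y = 15 * sin(120) = 12.9904
z = 17

(-7.5, 12.9904, 17)


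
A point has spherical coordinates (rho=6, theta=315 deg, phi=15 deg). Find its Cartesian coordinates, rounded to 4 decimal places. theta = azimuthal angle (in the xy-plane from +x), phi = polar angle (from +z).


x = 6 * sin(15) * cos(315) = 1.0981
y = 6 * sin(15) * sin(315) = -1.0981
z = 6 * cos(15) = 5.7956

(1.0981, -1.0981, 5.7956)


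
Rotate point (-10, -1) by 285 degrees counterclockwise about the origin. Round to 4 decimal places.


x' = -10*cos(285) - -1*sin(285) = -3.5541
y' = -10*sin(285) + -1*cos(285) = 9.4004

(-3.5541, 9.4004)


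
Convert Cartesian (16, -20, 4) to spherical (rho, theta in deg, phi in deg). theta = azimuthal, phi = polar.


rho = sqrt(16^2 + (-20)^2 + 4^2) = 25.923
theta = atan2(-20, 16) = 308.6598 deg
phi = acos(4/25.923) = 81.1236 deg

rho = 25.923, theta = 308.6598 deg, phi = 81.1236 deg


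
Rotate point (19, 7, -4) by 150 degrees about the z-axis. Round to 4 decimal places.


x' = 19*cos(150) - 7*sin(150) = -19.9545
y' = 19*sin(150) + 7*cos(150) = 3.4378
z' = -4

(-19.9545, 3.4378, -4)


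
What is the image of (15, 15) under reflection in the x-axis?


Reflection across x-axis: (x, y) -> (x, -y)
(15, 15) -> (15, -15)

(15, -15)


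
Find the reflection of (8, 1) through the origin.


Reflection through origin: (x, y) -> (-x, -y)
(8, 1) -> (-8, -1)

(-8, -1)


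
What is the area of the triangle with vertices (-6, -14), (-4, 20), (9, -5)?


Area = |x1(y2-y3) + x2(y3-y1) + x3(y1-y2)| / 2
= |-6*(20--5) + -4*(-5--14) + 9*(-14-20)| / 2
= 246

246


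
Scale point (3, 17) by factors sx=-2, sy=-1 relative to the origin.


Scaling: (x*sx, y*sy) = (3*-2, 17*-1) = (-6, -17)

(-6, -17)


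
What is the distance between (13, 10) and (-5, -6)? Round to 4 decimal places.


d = sqrt((-5-13)^2 + (-6-10)^2) = 24.0832

24.0832


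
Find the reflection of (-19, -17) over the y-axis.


Reflection across y-axis: (x, y) -> (-x, y)
(-19, -17) -> (19, -17)

(19, -17)


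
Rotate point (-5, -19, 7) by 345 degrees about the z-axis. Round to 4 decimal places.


x' = -5*cos(345) - -19*sin(345) = -9.7472
y' = -5*sin(345) + -19*cos(345) = -17.0585
z' = 7

(-9.7472, -17.0585, 7)


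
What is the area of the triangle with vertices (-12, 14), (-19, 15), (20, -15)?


Area = |x1(y2-y3) + x2(y3-y1) + x3(y1-y2)| / 2
= |-12*(15--15) + -19*(-15-14) + 20*(14-15)| / 2
= 85.5

85.5


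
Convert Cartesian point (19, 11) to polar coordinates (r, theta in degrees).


r = sqrt(19^2 + 11^2) = 21.9545
theta = atan2(11, 19) = 30.0686 degrees

r = 21.9545, theta = 30.0686 degrees


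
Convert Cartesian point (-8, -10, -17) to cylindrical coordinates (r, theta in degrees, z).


r = sqrt((-8)^2 + (-10)^2) = 12.8062
theta = atan2(-10, -8) = 231.3402 deg
z = -17

r = 12.8062, theta = 231.3402 deg, z = -17


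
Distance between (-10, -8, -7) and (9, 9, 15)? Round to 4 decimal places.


d = sqrt((9--10)^2 + (9--8)^2 + (15--7)^2) = 33.6749

33.6749


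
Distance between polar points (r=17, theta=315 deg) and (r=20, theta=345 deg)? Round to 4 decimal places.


d = sqrt(r1^2 + r2^2 - 2*r1*r2*cos(t2-t1))
d = sqrt(17^2 + 20^2 - 2*17*20*cos(345-315)) = 10.0051

10.0051


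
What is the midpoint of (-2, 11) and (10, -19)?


Midpoint = ((-2+10)/2, (11+-19)/2) = (4, -4)

(4, -4)


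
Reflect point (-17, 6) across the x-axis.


Reflection across x-axis: (x, y) -> (x, -y)
(-17, 6) -> (-17, -6)

(-17, -6)


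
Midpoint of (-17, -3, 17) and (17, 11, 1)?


Midpoint = ((-17+17)/2, (-3+11)/2, (17+1)/2) = (0, 4, 9)

(0, 4, 9)


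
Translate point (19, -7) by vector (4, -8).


Translation: (x+dx, y+dy) = (19+4, -7+-8) = (23, -15)

(23, -15)


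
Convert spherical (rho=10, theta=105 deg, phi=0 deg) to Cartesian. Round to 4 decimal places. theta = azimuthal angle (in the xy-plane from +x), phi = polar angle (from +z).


x = 10 * sin(0) * cos(105) = 0
y = 10 * sin(0) * sin(105) = 0
z = 10 * cos(0) = 10

(0, 0, 10)


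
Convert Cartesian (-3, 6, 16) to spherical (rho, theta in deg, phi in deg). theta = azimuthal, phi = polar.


rho = sqrt((-3)^2 + 6^2 + 16^2) = 17.3494
theta = atan2(6, -3) = 116.5651 deg
phi = acos(16/17.3494) = 22.7465 deg

rho = 17.3494, theta = 116.5651 deg, phi = 22.7465 deg


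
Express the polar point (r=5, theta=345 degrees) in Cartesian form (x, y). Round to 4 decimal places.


x = 5 * cos(345) = 4.8296
y = 5 * sin(345) = -1.2941

(4.8296, -1.2941)


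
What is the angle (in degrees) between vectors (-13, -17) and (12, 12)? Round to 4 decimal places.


dot = -13*12 + -17*12 = -360
|u| = 21.4009, |v| = 16.9706
cos(angle) = -0.9912
angle = 172.4054 degrees

172.4054 degrees


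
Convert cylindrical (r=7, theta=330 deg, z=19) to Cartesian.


x = 7 * cos(330) = 6.0622
y = 7 * sin(330) = -3.5
z = 19

(6.0622, -3.5, 19)


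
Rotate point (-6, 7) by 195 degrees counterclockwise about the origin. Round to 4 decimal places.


x' = -6*cos(195) - 7*sin(195) = 7.6073
y' = -6*sin(195) + 7*cos(195) = -5.2086

(7.6073, -5.2086)


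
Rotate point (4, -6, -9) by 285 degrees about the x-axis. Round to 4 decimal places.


x' = 4
y' = -6*cos(285) - -9*sin(285) = -10.2462
z' = -6*sin(285) + -9*cos(285) = 3.4662

(4, -10.2462, 3.4662)


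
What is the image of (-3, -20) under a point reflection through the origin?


Reflection through origin: (x, y) -> (-x, -y)
(-3, -20) -> (3, 20)

(3, 20)


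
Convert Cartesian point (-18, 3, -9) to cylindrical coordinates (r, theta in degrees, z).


r = sqrt((-18)^2 + 3^2) = 18.2483
theta = atan2(3, -18) = 170.5377 deg
z = -9

r = 18.2483, theta = 170.5377 deg, z = -9


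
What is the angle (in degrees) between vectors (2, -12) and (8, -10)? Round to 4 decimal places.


dot = 2*8 + -12*-10 = 136
|u| = 12.1655, |v| = 12.8062
cos(angle) = 0.8729
angle = 29.1975 degrees

29.1975 degrees


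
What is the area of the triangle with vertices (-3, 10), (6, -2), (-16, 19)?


Area = |x1(y2-y3) + x2(y3-y1) + x3(y1-y2)| / 2
= |-3*(-2-19) + 6*(19-10) + -16*(10--2)| / 2
= 37.5

37.5


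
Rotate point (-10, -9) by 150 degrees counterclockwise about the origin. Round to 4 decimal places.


x' = -10*cos(150) - -9*sin(150) = 13.1603
y' = -10*sin(150) + -9*cos(150) = 2.7942

(13.1603, 2.7942)


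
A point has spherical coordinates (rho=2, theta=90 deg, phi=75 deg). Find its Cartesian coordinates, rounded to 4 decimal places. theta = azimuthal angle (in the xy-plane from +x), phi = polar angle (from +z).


x = 2 * sin(75) * cos(90) = 0
y = 2 * sin(75) * sin(90) = 1.9319
z = 2 * cos(75) = 0.5176

(0, 1.9319, 0.5176)


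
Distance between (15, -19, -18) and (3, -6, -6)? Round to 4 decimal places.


d = sqrt((3-15)^2 + (-6--19)^2 + (-6--18)^2) = 21.3776

21.3776


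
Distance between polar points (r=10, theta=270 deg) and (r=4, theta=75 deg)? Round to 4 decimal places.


d = sqrt(r1^2 + r2^2 - 2*r1*r2*cos(t2-t1))
d = sqrt(10^2 + 4^2 - 2*10*4*cos(75-270)) = 13.9023

13.9023


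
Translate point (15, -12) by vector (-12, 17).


Translation: (x+dx, y+dy) = (15+-12, -12+17) = (3, 5)

(3, 5)


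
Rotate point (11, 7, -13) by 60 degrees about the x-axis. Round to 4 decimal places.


x' = 11
y' = 7*cos(60) - -13*sin(60) = 14.7583
z' = 7*sin(60) + -13*cos(60) = -0.4378

(11, 14.7583, -0.4378)


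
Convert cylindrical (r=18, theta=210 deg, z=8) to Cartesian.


x = 18 * cos(210) = -15.5885
y = 18 * sin(210) = -9
z = 8

(-15.5885, -9, 8)


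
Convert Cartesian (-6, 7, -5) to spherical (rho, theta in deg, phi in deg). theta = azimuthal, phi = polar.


rho = sqrt((-6)^2 + 7^2 + (-5)^2) = 10.4881
theta = atan2(7, -6) = 130.6013 deg
phi = acos(-5/10.4881) = 118.4721 deg

rho = 10.4881, theta = 130.6013 deg, phi = 118.4721 deg


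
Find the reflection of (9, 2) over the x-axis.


Reflection across x-axis: (x, y) -> (x, -y)
(9, 2) -> (9, -2)

(9, -2)


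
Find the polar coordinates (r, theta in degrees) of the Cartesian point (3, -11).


r = sqrt(3^2 + (-11)^2) = 11.4018
theta = atan2(-11, 3) = 285.2551 degrees

r = 11.4018, theta = 285.2551 degrees
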